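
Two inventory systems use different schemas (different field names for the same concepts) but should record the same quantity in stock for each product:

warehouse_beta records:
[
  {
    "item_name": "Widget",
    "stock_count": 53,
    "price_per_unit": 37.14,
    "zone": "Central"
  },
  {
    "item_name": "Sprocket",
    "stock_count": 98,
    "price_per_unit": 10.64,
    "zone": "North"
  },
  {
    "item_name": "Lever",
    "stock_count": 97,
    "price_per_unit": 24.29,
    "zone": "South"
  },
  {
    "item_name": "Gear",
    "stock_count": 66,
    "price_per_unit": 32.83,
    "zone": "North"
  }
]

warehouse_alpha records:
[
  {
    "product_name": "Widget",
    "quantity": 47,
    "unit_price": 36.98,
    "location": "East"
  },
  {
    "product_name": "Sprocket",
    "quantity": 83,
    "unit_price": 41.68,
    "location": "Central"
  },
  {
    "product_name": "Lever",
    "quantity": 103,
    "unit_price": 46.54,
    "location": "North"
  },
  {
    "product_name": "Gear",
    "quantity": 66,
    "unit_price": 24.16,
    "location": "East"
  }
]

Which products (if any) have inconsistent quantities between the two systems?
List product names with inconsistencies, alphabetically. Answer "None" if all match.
Lever, Sprocket, Widget

Schema mappings:
- "item_name" (warehouse_beta) = "product_name" (warehouse_alpha) = product name
- "stock_count" (warehouse_beta) = "quantity" (warehouse_alpha) = quantity

Comparison:
  Widget: 53 vs 47 - MISMATCH
  Sprocket: 98 vs 83 - MISMATCH
  Lever: 97 vs 103 - MISMATCH
  Gear: 66 vs 66 - MATCH

Products with inconsistencies: Lever, Sprocket, Widget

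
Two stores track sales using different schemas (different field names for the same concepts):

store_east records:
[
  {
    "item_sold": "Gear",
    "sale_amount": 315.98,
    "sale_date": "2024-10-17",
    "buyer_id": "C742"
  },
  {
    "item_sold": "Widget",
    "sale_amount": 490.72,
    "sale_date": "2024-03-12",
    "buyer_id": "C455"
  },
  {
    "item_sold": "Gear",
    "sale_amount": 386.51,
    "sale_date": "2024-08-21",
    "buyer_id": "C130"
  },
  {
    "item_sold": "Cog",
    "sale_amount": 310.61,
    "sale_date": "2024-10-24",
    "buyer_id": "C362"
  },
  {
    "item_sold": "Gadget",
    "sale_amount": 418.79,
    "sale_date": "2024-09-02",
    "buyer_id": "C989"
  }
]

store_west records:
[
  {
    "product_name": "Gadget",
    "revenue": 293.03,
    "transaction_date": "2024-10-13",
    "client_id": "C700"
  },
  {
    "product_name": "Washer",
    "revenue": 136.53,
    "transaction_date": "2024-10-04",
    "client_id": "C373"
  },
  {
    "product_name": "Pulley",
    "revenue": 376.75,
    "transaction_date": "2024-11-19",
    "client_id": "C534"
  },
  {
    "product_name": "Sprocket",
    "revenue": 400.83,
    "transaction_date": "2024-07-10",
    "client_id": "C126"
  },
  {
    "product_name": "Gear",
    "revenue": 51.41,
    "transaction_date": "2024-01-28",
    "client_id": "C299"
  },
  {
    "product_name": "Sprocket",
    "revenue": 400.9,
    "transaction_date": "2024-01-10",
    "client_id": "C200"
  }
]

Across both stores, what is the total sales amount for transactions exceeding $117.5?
3530.65

Schema mapping: "sale_amount" (store_east) = "revenue" (store_west) = sale amount

Sum of sales > $117.5 in store_east: 1922.61
Sum of sales > $117.5 in store_west: 1608.04

Total: 1922.61 + 1608.04 = 3530.65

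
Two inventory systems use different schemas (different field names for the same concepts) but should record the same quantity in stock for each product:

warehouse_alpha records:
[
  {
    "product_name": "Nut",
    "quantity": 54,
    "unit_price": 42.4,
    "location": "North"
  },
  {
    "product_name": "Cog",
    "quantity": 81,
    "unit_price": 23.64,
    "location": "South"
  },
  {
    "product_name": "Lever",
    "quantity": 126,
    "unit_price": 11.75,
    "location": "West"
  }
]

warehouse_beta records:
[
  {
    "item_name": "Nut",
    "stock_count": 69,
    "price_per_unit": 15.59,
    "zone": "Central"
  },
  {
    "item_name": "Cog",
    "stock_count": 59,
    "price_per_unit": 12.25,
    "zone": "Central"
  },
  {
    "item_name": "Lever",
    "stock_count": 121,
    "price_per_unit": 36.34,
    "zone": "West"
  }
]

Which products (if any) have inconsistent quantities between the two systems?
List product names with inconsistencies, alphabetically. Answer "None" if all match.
Cog, Lever, Nut

Schema mappings:
- "product_name" (warehouse_alpha) = "item_name" (warehouse_beta) = product name
- "quantity" (warehouse_alpha) = "stock_count" (warehouse_beta) = quantity

Comparison:
  Nut: 54 vs 69 - MISMATCH
  Cog: 81 vs 59 - MISMATCH
  Lever: 126 vs 121 - MISMATCH

Products with inconsistencies: Cog, Lever, Nut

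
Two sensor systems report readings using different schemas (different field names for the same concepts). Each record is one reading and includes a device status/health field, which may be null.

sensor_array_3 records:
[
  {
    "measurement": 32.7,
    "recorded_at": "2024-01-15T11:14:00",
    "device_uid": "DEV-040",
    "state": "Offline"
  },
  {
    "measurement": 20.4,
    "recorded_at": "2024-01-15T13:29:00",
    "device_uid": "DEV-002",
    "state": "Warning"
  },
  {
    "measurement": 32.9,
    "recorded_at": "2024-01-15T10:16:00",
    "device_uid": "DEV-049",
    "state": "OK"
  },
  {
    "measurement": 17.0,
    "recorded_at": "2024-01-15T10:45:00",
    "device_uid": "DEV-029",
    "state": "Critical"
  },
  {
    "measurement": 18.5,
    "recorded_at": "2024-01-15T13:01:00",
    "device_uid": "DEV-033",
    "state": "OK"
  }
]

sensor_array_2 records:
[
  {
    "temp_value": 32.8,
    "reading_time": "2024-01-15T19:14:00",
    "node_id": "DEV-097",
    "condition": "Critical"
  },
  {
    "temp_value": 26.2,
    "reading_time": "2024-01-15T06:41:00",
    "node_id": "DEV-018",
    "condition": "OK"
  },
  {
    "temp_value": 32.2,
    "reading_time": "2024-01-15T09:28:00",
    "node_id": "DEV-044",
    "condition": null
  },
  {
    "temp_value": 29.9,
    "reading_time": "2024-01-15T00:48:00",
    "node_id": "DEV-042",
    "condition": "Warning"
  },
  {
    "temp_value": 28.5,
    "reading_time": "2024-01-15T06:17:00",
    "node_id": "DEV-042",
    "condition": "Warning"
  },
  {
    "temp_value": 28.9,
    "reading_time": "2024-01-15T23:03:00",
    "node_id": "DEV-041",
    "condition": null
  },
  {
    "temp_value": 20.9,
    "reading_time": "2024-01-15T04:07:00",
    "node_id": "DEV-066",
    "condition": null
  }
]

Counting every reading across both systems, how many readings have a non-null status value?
9

Schema mapping: "state" (sensor_array_3) = "condition" (sensor_array_2) = status

Non-null in sensor_array_3: 5
Non-null in sensor_array_2: 4

Total non-null: 5 + 4 = 9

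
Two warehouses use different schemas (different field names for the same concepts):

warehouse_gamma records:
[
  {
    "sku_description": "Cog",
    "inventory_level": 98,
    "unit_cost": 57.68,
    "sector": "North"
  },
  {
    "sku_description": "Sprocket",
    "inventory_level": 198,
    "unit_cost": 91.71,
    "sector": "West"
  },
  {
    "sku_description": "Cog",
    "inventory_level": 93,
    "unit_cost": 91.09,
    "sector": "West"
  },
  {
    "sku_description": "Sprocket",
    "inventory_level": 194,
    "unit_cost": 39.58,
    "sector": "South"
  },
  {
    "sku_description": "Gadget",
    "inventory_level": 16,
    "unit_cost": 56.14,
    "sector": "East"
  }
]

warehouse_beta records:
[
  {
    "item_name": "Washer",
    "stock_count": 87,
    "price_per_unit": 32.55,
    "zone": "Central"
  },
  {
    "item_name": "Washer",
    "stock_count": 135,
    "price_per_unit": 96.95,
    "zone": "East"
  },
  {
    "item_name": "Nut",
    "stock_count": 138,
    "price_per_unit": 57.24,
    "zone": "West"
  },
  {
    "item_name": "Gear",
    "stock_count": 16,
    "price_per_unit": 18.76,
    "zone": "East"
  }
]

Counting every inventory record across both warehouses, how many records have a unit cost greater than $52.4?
6

Schema mapping: "unit_cost" (warehouse_gamma) = "price_per_unit" (warehouse_beta) = unit cost

Records > $52.4 in warehouse_gamma: 4
Records > $52.4 in warehouse_beta: 2

Total count: 4 + 2 = 6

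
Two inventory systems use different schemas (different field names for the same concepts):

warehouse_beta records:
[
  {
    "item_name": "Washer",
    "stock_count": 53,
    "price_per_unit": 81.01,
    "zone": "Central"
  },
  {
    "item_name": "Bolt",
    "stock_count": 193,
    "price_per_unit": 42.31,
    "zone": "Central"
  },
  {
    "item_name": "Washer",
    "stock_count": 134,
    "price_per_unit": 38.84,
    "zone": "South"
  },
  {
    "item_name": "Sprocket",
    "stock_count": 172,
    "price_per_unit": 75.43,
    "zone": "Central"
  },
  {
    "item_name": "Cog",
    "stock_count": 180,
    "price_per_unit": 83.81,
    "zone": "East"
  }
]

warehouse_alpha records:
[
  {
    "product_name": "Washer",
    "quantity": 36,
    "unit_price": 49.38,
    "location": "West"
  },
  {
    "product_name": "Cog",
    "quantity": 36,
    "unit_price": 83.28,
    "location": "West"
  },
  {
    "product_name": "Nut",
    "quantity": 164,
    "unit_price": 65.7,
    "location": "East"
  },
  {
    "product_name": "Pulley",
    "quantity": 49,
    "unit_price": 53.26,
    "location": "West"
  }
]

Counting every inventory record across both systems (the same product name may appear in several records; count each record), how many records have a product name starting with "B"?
1

Schema mapping: "item_name" (warehouse_beta) = "product_name" (warehouse_alpha) = product name

Records with product name starting with "B" in warehouse_beta: 1
Records with product name starting with "B" in warehouse_alpha: 0

Total: 1 + 0 = 1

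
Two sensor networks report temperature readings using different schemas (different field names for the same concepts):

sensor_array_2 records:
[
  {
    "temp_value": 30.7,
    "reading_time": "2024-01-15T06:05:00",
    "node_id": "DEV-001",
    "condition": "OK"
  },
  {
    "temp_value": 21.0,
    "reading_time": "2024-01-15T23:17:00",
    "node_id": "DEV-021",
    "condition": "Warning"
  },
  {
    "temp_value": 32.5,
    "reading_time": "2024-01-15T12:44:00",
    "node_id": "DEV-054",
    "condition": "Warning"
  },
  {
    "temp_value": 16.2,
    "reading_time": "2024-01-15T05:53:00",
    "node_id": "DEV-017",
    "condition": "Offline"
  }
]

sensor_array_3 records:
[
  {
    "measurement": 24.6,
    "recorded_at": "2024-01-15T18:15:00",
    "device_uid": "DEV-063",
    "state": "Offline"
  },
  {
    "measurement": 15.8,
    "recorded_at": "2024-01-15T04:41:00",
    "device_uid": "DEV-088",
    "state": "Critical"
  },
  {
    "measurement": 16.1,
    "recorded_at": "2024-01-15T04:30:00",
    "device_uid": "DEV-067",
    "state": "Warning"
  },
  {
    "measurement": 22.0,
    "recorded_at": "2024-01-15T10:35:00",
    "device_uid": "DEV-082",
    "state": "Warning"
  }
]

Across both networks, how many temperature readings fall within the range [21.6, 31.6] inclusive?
3

Schema mapping: "temp_value" (sensor_array_2) = "measurement" (sensor_array_3) = temperature

Readings in [21.6, 31.6] from sensor_array_2: 1
Readings in [21.6, 31.6] from sensor_array_3: 2

Total count: 1 + 2 = 3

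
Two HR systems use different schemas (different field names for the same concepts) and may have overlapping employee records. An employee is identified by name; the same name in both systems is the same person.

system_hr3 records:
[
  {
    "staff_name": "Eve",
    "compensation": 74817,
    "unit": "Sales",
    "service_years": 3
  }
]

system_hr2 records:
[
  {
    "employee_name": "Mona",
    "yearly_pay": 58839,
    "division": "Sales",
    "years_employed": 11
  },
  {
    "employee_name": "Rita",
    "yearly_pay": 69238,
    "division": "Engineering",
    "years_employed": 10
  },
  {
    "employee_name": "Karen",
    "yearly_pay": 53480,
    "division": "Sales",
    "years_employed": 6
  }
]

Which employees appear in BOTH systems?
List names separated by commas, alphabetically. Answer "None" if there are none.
None

Schema mapping: "staff_name" (system_hr3) = "employee_name" (system_hr2) = employee name

Names in system_hr3: ['Eve']
Names in system_hr2: ['Karen', 'Mona', 'Rita']

Intersection: None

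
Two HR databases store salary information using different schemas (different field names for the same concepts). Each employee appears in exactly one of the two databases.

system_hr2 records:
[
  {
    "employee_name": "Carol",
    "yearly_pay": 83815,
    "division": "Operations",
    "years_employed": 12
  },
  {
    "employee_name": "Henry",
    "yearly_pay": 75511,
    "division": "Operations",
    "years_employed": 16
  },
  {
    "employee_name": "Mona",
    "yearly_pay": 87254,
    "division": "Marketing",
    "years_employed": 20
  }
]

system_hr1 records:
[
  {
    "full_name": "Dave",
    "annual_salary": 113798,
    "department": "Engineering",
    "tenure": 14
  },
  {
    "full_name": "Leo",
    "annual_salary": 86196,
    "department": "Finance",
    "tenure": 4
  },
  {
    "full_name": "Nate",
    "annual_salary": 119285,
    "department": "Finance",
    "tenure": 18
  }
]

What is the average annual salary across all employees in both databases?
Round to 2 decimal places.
94309.83

Schema mapping: "yearly_pay" (system_hr2) = "annual_salary" (system_hr1) = annual salary

All salaries: [83815, 75511, 87254, 113798, 86196, 119285]
Sum: 565859
Count: 6
Average: 565859 / 6 = 94309.83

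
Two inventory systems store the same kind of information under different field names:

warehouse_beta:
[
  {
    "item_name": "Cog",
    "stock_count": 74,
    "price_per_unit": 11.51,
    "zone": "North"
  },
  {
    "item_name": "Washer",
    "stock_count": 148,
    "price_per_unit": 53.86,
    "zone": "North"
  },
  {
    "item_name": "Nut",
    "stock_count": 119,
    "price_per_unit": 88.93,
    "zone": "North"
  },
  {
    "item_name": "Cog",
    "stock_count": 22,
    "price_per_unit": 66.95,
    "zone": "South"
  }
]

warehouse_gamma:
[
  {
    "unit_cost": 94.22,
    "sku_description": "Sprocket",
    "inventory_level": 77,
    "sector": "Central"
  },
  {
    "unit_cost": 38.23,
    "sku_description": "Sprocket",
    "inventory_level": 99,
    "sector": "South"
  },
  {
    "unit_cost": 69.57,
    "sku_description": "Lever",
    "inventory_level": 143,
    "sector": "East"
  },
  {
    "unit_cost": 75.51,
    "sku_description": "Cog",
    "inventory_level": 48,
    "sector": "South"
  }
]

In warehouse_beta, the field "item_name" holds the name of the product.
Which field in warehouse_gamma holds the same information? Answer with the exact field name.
sku_description

In warehouse_beta, "item_name" holds the name of the product.
The fields in warehouse_gamma are: "unit_cost", "sku_description", "inventory_level", "sector".
"sku_description" is the match: the name refers to the same concept and its values are product-name strings (e.g. 'Cog', 'Lever').
The other fields ("unit_cost", "inventory_level", "sector") hold different kinds of data.

So "item_name" in warehouse_beta corresponds to "sku_description" in warehouse_gamma.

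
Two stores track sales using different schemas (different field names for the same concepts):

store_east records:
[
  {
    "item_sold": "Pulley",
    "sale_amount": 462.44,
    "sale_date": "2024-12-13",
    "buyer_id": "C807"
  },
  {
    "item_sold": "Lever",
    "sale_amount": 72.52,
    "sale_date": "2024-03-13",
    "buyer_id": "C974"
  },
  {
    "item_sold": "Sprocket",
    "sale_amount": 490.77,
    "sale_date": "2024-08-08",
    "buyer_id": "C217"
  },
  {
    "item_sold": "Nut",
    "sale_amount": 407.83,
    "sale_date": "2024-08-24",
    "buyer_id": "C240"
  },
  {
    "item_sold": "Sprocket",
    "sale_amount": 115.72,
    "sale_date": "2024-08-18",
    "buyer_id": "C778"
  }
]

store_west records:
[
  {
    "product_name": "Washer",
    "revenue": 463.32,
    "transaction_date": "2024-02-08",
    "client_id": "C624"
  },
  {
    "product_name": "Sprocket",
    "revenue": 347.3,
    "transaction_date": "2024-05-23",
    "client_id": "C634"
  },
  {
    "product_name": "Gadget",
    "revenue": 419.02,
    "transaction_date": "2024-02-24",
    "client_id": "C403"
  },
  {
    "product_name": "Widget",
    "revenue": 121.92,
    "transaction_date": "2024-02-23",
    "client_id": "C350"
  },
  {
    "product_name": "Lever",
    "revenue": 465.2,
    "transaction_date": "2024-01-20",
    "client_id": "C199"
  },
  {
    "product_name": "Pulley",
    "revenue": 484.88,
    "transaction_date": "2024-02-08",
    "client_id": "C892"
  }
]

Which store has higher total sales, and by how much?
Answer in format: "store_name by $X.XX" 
store_west by $752.36

Schema mapping: "sale_amount" (store_east) = "revenue" (store_west) = sale amount

Total for store_east: 1549.28
Total for store_west: 2301.64

Difference: |1549.28 - 2301.64| = 752.36
store_west has higher sales by $752.36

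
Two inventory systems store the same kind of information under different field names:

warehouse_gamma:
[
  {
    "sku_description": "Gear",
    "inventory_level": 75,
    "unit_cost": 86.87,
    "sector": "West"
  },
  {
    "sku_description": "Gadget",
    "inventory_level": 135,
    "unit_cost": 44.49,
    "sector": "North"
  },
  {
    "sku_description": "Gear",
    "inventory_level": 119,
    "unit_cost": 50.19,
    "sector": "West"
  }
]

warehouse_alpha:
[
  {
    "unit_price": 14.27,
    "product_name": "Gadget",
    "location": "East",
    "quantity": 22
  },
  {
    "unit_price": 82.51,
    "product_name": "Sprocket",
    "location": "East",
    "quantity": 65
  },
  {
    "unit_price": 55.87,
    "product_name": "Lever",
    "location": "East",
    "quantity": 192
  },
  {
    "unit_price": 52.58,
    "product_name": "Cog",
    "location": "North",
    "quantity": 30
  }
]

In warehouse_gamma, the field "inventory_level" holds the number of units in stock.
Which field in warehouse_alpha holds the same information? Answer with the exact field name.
quantity

In warehouse_gamma, "inventory_level" holds the number of units in stock.
The fields in warehouse_alpha are: "unit_price", "product_name", "location", "quantity".
"quantity" is the match: the name refers to the same concept and its values are whole-number counts (e.g. 22, 65).
The other fields ("unit_price", "product_name", "location") hold different kinds of data.

So "inventory_level" in warehouse_gamma corresponds to "quantity" in warehouse_alpha.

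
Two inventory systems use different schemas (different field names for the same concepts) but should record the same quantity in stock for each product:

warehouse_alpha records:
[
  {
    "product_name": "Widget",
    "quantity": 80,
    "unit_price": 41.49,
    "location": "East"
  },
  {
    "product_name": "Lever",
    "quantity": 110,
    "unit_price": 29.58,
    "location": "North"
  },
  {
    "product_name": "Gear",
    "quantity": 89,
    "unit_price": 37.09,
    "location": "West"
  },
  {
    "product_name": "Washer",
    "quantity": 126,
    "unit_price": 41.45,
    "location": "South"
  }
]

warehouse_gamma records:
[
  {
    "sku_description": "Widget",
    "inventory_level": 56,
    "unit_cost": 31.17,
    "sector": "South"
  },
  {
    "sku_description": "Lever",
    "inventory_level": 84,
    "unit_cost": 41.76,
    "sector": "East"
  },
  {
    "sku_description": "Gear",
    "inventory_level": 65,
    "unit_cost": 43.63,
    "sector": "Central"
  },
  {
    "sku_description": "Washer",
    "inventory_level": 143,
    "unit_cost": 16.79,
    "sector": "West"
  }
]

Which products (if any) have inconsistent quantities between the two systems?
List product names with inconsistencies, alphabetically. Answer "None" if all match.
Gear, Lever, Washer, Widget

Schema mappings:
- "product_name" (warehouse_alpha) = "sku_description" (warehouse_gamma) = product name
- "quantity" (warehouse_alpha) = "inventory_level" (warehouse_gamma) = quantity

Comparison:
  Widget: 80 vs 56 - MISMATCH
  Lever: 110 vs 84 - MISMATCH
  Gear: 89 vs 65 - MISMATCH
  Washer: 126 vs 143 - MISMATCH

Products with inconsistencies: Gear, Lever, Washer, Widget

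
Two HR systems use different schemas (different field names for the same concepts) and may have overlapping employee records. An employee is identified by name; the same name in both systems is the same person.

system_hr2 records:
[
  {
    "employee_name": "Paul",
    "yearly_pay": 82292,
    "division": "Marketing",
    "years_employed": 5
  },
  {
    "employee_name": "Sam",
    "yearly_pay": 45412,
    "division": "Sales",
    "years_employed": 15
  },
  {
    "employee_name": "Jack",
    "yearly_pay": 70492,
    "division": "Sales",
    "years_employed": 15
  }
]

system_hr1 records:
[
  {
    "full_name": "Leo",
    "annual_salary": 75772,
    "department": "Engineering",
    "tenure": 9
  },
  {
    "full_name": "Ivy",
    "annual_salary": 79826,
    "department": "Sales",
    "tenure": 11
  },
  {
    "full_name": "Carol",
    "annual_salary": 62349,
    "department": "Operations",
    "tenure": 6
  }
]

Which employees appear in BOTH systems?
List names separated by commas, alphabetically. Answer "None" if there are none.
None

Schema mapping: "employee_name" (system_hr2) = "full_name" (system_hr1) = employee name

Names in system_hr2: ['Jack', 'Paul', 'Sam']
Names in system_hr1: ['Carol', 'Ivy', 'Leo']

Intersection: None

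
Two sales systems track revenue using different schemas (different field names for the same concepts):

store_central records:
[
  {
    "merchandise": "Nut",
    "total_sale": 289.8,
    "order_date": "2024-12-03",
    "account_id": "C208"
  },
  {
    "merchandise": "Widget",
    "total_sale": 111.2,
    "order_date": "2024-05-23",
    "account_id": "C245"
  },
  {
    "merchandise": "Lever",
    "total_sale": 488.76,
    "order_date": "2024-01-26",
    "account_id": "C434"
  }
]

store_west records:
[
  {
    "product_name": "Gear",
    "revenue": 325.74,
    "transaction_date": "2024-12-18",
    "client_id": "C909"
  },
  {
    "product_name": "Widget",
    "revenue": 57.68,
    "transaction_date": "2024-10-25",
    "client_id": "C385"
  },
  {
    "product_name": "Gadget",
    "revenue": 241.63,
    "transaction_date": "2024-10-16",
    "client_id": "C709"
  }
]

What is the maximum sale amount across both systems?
488.76

Reconcile: "total_sale" (store_central) = "revenue" (store_west) = sale amount

Maximum in store_central: 488.76
Maximum in store_west: 325.74

Overall maximum: max(488.76, 325.74) = 488.76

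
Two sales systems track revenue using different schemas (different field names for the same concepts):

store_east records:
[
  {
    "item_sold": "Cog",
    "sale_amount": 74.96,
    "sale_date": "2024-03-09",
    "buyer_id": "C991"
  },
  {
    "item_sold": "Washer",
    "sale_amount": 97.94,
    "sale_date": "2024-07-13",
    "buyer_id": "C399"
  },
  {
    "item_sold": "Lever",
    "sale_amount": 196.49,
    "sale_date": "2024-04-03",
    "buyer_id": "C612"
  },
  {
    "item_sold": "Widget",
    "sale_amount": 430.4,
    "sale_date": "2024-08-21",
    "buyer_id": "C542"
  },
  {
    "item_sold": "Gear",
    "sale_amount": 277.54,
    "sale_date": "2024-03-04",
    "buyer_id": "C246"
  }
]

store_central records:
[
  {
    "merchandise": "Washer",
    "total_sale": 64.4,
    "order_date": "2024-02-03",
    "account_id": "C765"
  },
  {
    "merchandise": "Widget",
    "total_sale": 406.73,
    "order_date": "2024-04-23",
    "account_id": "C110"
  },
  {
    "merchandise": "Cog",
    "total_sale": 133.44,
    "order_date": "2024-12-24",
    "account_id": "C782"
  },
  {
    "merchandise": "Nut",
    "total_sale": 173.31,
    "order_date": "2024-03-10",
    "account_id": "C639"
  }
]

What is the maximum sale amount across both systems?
430.4

Reconcile: "sale_amount" (store_east) = "total_sale" (store_central) = sale amount

Maximum in store_east: 430.4
Maximum in store_central: 406.73

Overall maximum: max(430.4, 406.73) = 430.4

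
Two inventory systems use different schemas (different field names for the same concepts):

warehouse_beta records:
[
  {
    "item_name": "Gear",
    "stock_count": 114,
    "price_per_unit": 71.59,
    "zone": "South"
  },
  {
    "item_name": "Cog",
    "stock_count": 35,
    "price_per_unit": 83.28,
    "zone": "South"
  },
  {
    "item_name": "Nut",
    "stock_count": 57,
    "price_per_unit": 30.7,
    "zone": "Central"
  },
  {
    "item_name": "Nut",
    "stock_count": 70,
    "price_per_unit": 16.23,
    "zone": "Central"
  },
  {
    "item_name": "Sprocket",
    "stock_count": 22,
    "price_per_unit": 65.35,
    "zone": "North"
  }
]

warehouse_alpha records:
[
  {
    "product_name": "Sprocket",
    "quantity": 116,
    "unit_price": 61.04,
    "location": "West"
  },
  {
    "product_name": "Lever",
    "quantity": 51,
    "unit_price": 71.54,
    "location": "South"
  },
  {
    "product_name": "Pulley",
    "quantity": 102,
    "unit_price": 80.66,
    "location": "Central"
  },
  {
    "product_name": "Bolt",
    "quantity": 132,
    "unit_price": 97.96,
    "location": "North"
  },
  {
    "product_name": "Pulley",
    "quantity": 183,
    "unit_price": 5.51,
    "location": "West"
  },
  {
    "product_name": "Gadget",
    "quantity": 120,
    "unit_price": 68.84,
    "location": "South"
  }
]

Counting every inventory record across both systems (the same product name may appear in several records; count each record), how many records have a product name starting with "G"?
2

Schema mapping: "item_name" (warehouse_beta) = "product_name" (warehouse_alpha) = product name

Records with product name starting with "G" in warehouse_beta: 1
Records with product name starting with "G" in warehouse_alpha: 1

Total: 1 + 1 = 2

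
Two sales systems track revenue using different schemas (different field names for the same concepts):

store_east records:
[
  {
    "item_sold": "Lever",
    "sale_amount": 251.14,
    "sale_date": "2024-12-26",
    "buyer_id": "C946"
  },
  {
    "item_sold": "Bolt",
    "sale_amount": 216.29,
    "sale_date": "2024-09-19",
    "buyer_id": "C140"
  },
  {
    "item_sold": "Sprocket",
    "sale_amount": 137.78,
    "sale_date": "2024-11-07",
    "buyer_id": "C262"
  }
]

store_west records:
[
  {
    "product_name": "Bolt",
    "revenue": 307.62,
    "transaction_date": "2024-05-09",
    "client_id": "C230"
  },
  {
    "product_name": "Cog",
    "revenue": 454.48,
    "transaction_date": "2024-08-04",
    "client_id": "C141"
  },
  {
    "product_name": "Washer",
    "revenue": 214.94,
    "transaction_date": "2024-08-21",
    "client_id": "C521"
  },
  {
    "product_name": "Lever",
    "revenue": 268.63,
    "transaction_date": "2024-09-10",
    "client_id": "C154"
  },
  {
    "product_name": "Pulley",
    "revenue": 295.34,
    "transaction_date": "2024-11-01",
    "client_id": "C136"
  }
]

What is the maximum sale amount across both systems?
454.48

Reconcile: "sale_amount" (store_east) = "revenue" (store_west) = sale amount

Maximum in store_east: 251.14
Maximum in store_west: 454.48

Overall maximum: max(251.14, 454.48) = 454.48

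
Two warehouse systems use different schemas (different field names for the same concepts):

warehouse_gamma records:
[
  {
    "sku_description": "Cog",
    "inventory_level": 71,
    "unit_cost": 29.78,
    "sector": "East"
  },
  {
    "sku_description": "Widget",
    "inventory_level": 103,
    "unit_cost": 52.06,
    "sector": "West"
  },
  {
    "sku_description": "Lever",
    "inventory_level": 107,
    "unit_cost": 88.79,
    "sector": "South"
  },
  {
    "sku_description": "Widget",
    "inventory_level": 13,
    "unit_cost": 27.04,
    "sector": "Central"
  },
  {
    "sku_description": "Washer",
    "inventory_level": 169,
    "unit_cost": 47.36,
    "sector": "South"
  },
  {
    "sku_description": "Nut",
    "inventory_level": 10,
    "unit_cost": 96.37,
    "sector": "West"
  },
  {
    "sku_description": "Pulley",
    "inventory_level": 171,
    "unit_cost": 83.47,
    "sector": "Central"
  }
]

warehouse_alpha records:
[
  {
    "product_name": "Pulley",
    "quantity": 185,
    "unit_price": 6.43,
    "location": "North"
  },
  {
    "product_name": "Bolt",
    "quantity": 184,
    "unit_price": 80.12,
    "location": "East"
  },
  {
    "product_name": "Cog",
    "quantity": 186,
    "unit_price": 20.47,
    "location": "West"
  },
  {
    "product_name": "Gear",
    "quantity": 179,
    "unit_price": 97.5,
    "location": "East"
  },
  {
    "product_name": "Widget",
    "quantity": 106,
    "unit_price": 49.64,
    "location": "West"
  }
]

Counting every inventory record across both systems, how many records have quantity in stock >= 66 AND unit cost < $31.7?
3

Schema mappings:
- "inventory_level" (warehouse_gamma) = "quantity" (warehouse_alpha) = quantity
- "unit_cost" (warehouse_gamma) = "unit_price" (warehouse_alpha) = unit cost

Records meeting both conditions in warehouse_gamma: 1
Records meeting both conditions in warehouse_alpha: 2

Total: 1 + 2 = 3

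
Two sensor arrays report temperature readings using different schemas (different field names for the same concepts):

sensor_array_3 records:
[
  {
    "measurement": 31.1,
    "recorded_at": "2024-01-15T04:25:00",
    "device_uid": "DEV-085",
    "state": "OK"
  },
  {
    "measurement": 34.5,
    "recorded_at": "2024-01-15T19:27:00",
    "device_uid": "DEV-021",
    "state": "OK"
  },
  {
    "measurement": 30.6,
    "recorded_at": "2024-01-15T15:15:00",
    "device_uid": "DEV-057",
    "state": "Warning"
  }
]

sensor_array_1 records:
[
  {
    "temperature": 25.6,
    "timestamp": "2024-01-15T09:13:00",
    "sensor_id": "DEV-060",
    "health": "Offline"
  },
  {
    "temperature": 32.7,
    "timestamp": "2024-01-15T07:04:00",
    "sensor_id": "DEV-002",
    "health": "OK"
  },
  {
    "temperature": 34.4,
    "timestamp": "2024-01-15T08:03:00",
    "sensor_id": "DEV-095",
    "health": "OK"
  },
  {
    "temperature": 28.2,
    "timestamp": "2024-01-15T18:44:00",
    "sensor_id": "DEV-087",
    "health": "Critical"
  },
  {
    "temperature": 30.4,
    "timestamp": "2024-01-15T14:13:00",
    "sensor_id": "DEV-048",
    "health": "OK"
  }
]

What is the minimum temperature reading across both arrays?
25.6

Schema mapping: "measurement" (sensor_array_3) = "temperature" (sensor_array_1) = temperature reading

Minimum in sensor_array_3: 30.6
Minimum in sensor_array_1: 25.6

Overall minimum: min(30.6, 25.6) = 25.6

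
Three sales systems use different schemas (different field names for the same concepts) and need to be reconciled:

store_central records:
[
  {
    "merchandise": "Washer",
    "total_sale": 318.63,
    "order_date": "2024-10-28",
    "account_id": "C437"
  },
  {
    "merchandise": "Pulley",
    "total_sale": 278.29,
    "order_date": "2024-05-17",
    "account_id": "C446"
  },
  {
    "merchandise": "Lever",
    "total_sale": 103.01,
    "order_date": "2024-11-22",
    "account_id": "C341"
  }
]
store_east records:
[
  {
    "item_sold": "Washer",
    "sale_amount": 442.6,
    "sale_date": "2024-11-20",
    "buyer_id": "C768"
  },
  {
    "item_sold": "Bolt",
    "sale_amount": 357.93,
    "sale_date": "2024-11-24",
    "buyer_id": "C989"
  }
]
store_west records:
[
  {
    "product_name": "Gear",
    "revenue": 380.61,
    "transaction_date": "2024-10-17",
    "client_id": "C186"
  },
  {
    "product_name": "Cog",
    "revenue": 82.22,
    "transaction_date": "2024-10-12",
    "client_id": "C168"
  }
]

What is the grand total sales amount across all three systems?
1963.29

Schema reconciliation - all amount fields map to sale amount:

store_central (total_sale): 699.93
store_east (sale_amount): 800.53
store_west (revenue): 462.83

Grand total: 1963.29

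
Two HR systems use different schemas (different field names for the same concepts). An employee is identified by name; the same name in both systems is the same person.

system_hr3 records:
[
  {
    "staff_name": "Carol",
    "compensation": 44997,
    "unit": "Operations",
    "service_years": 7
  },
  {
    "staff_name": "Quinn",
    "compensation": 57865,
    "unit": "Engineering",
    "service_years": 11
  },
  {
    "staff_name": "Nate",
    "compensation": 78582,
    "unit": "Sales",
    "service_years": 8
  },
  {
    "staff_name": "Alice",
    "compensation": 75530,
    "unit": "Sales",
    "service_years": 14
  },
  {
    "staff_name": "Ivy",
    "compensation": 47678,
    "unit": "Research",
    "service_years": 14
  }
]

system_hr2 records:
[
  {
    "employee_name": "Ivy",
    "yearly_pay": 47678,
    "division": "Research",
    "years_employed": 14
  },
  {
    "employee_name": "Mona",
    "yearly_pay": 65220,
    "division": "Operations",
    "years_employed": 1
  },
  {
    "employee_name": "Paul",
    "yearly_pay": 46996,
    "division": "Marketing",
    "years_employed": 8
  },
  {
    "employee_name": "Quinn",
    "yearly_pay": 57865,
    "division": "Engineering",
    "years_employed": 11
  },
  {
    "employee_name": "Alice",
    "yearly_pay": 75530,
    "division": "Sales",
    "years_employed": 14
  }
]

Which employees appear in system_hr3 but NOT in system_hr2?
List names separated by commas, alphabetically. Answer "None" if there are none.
Carol, Nate

Schema mapping: "staff_name" (system_hr3) = "employee_name" (system_hr2) = employee name

Names in system_hr3: ['Alice', 'Carol', 'Ivy', 'Nate', 'Quinn']
Names in system_hr2: ['Alice', 'Ivy', 'Mona', 'Paul', 'Quinn']

In system_hr3 but not system_hr2: ['Carol', 'Nate']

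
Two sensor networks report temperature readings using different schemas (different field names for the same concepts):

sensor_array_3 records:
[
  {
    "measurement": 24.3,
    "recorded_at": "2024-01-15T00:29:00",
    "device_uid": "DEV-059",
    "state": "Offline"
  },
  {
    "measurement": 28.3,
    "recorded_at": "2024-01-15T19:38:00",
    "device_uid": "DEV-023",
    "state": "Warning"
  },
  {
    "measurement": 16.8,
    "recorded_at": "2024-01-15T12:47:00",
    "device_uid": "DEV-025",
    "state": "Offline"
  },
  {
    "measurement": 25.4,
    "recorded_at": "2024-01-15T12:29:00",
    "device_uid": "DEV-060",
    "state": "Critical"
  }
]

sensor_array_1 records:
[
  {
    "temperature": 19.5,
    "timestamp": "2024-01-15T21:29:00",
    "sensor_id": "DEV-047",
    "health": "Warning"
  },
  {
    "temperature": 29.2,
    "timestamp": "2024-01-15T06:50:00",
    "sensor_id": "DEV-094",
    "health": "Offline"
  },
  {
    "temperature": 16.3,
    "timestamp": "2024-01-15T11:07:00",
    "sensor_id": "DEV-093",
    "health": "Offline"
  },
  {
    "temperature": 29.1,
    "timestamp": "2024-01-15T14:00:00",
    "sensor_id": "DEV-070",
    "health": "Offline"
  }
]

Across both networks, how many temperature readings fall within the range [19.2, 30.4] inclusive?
6

Schema mapping: "measurement" (sensor_array_3) = "temperature" (sensor_array_1) = temperature

Readings in [19.2, 30.4] from sensor_array_3: 3
Readings in [19.2, 30.4] from sensor_array_1: 3

Total count: 3 + 3 = 6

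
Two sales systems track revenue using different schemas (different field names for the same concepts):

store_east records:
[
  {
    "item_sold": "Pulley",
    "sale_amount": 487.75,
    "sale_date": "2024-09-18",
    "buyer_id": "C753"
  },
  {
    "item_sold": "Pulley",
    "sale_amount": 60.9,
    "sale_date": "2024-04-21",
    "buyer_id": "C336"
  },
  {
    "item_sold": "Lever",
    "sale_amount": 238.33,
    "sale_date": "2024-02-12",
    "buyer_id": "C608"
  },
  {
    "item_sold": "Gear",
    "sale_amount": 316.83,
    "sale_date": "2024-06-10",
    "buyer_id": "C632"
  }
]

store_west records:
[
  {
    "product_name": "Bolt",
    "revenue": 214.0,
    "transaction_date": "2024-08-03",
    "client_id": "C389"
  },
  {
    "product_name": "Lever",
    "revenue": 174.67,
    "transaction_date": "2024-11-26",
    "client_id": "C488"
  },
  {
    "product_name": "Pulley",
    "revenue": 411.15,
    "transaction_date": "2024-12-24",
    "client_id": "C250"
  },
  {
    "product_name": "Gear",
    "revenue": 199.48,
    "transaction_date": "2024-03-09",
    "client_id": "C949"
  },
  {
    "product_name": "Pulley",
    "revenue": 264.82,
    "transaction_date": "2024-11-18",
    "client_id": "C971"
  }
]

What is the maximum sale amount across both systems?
487.75

Reconcile: "sale_amount" (store_east) = "revenue" (store_west) = sale amount

Maximum in store_east: 487.75
Maximum in store_west: 411.15

Overall maximum: max(487.75, 411.15) = 487.75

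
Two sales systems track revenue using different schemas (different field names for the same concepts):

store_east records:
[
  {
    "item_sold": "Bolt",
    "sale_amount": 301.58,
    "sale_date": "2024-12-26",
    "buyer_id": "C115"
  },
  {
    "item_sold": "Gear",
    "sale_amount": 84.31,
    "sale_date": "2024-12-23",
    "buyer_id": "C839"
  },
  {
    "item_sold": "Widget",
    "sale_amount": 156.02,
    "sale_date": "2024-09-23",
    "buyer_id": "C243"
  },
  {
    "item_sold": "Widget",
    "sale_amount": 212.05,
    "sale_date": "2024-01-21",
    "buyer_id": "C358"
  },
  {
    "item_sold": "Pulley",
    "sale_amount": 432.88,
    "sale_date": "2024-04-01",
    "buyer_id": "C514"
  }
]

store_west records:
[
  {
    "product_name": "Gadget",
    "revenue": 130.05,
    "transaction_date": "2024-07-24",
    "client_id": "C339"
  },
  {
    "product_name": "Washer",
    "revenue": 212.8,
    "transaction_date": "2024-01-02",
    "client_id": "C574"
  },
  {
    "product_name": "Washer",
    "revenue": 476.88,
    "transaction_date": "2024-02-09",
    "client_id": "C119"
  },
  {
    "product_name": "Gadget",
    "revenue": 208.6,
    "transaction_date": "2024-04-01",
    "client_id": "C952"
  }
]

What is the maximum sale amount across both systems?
476.88

Reconcile: "sale_amount" (store_east) = "revenue" (store_west) = sale amount

Maximum in store_east: 432.88
Maximum in store_west: 476.88

Overall maximum: max(432.88, 476.88) = 476.88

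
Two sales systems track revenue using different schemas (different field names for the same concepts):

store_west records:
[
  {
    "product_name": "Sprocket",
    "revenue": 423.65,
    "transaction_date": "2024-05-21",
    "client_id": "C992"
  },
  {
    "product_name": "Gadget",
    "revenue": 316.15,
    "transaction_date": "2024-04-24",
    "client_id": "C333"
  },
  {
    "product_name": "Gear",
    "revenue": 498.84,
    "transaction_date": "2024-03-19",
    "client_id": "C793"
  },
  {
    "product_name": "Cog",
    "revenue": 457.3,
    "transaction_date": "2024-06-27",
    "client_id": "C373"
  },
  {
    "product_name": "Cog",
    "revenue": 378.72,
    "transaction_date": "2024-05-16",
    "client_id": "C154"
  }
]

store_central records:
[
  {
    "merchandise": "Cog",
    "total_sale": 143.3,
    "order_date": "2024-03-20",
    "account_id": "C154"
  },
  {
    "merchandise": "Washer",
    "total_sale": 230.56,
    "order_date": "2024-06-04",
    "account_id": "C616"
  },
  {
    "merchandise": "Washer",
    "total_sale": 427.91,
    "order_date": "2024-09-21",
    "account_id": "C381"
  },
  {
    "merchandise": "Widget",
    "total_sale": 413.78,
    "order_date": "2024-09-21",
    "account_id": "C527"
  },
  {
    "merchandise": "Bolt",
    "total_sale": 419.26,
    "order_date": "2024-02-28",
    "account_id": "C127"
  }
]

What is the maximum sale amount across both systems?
498.84

Reconcile: "revenue" (store_west) = "total_sale" (store_central) = sale amount

Maximum in store_west: 498.84
Maximum in store_central: 427.91

Overall maximum: max(498.84, 427.91) = 498.84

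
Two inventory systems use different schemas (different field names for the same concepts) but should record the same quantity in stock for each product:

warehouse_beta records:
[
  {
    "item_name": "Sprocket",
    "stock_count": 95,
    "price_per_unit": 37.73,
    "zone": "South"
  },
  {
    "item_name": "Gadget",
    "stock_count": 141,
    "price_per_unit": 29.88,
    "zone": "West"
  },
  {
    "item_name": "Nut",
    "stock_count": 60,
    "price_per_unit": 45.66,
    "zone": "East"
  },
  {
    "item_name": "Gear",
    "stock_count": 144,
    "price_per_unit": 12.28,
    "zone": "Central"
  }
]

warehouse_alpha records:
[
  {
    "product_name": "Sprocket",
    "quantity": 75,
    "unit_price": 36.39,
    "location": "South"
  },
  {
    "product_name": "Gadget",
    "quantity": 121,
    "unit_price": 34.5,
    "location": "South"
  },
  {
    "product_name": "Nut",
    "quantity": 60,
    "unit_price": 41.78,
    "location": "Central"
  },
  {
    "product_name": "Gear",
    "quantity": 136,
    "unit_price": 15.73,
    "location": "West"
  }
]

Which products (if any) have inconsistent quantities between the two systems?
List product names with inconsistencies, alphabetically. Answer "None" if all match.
Gadget, Gear, Sprocket

Schema mappings:
- "item_name" (warehouse_beta) = "product_name" (warehouse_alpha) = product name
- "stock_count" (warehouse_beta) = "quantity" (warehouse_alpha) = quantity

Comparison:
  Sprocket: 95 vs 75 - MISMATCH
  Gadget: 141 vs 121 - MISMATCH
  Nut: 60 vs 60 - MATCH
  Gear: 144 vs 136 - MISMATCH

Products with inconsistencies: Gadget, Gear, Sprocket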